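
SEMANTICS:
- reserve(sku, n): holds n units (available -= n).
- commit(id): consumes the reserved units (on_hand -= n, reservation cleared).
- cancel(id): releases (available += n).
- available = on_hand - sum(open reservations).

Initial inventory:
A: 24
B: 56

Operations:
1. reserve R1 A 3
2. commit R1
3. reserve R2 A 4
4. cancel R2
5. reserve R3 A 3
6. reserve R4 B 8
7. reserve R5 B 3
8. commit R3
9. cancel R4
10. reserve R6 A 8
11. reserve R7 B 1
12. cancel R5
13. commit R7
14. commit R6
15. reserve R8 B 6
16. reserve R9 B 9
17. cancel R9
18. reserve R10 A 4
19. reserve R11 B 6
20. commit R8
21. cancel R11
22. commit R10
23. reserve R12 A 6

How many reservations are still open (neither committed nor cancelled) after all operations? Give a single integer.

Step 1: reserve R1 A 3 -> on_hand[A=24 B=56] avail[A=21 B=56] open={R1}
Step 2: commit R1 -> on_hand[A=21 B=56] avail[A=21 B=56] open={}
Step 3: reserve R2 A 4 -> on_hand[A=21 B=56] avail[A=17 B=56] open={R2}
Step 4: cancel R2 -> on_hand[A=21 B=56] avail[A=21 B=56] open={}
Step 5: reserve R3 A 3 -> on_hand[A=21 B=56] avail[A=18 B=56] open={R3}
Step 6: reserve R4 B 8 -> on_hand[A=21 B=56] avail[A=18 B=48] open={R3,R4}
Step 7: reserve R5 B 3 -> on_hand[A=21 B=56] avail[A=18 B=45] open={R3,R4,R5}
Step 8: commit R3 -> on_hand[A=18 B=56] avail[A=18 B=45] open={R4,R5}
Step 9: cancel R4 -> on_hand[A=18 B=56] avail[A=18 B=53] open={R5}
Step 10: reserve R6 A 8 -> on_hand[A=18 B=56] avail[A=10 B=53] open={R5,R6}
Step 11: reserve R7 B 1 -> on_hand[A=18 B=56] avail[A=10 B=52] open={R5,R6,R7}
Step 12: cancel R5 -> on_hand[A=18 B=56] avail[A=10 B=55] open={R6,R7}
Step 13: commit R7 -> on_hand[A=18 B=55] avail[A=10 B=55] open={R6}
Step 14: commit R6 -> on_hand[A=10 B=55] avail[A=10 B=55] open={}
Step 15: reserve R8 B 6 -> on_hand[A=10 B=55] avail[A=10 B=49] open={R8}
Step 16: reserve R9 B 9 -> on_hand[A=10 B=55] avail[A=10 B=40] open={R8,R9}
Step 17: cancel R9 -> on_hand[A=10 B=55] avail[A=10 B=49] open={R8}
Step 18: reserve R10 A 4 -> on_hand[A=10 B=55] avail[A=6 B=49] open={R10,R8}
Step 19: reserve R11 B 6 -> on_hand[A=10 B=55] avail[A=6 B=43] open={R10,R11,R8}
Step 20: commit R8 -> on_hand[A=10 B=49] avail[A=6 B=43] open={R10,R11}
Step 21: cancel R11 -> on_hand[A=10 B=49] avail[A=6 B=49] open={R10}
Step 22: commit R10 -> on_hand[A=6 B=49] avail[A=6 B=49] open={}
Step 23: reserve R12 A 6 -> on_hand[A=6 B=49] avail[A=0 B=49] open={R12}
Open reservations: ['R12'] -> 1

Answer: 1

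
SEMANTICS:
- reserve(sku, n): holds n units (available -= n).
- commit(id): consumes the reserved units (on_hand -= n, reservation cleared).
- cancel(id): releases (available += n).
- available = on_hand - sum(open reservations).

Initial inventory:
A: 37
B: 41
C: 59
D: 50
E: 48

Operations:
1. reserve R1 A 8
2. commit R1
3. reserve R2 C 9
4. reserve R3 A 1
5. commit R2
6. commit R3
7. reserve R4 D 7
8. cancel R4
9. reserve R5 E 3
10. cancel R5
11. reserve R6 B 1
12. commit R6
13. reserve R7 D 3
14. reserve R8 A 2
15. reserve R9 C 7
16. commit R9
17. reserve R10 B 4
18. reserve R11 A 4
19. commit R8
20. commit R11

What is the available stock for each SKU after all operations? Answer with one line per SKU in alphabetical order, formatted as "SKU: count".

Step 1: reserve R1 A 8 -> on_hand[A=37 B=41 C=59 D=50 E=48] avail[A=29 B=41 C=59 D=50 E=48] open={R1}
Step 2: commit R1 -> on_hand[A=29 B=41 C=59 D=50 E=48] avail[A=29 B=41 C=59 D=50 E=48] open={}
Step 3: reserve R2 C 9 -> on_hand[A=29 B=41 C=59 D=50 E=48] avail[A=29 B=41 C=50 D=50 E=48] open={R2}
Step 4: reserve R3 A 1 -> on_hand[A=29 B=41 C=59 D=50 E=48] avail[A=28 B=41 C=50 D=50 E=48] open={R2,R3}
Step 5: commit R2 -> on_hand[A=29 B=41 C=50 D=50 E=48] avail[A=28 B=41 C=50 D=50 E=48] open={R3}
Step 6: commit R3 -> on_hand[A=28 B=41 C=50 D=50 E=48] avail[A=28 B=41 C=50 D=50 E=48] open={}
Step 7: reserve R4 D 7 -> on_hand[A=28 B=41 C=50 D=50 E=48] avail[A=28 B=41 C=50 D=43 E=48] open={R4}
Step 8: cancel R4 -> on_hand[A=28 B=41 C=50 D=50 E=48] avail[A=28 B=41 C=50 D=50 E=48] open={}
Step 9: reserve R5 E 3 -> on_hand[A=28 B=41 C=50 D=50 E=48] avail[A=28 B=41 C=50 D=50 E=45] open={R5}
Step 10: cancel R5 -> on_hand[A=28 B=41 C=50 D=50 E=48] avail[A=28 B=41 C=50 D=50 E=48] open={}
Step 11: reserve R6 B 1 -> on_hand[A=28 B=41 C=50 D=50 E=48] avail[A=28 B=40 C=50 D=50 E=48] open={R6}
Step 12: commit R6 -> on_hand[A=28 B=40 C=50 D=50 E=48] avail[A=28 B=40 C=50 D=50 E=48] open={}
Step 13: reserve R7 D 3 -> on_hand[A=28 B=40 C=50 D=50 E=48] avail[A=28 B=40 C=50 D=47 E=48] open={R7}
Step 14: reserve R8 A 2 -> on_hand[A=28 B=40 C=50 D=50 E=48] avail[A=26 B=40 C=50 D=47 E=48] open={R7,R8}
Step 15: reserve R9 C 7 -> on_hand[A=28 B=40 C=50 D=50 E=48] avail[A=26 B=40 C=43 D=47 E=48] open={R7,R8,R9}
Step 16: commit R9 -> on_hand[A=28 B=40 C=43 D=50 E=48] avail[A=26 B=40 C=43 D=47 E=48] open={R7,R8}
Step 17: reserve R10 B 4 -> on_hand[A=28 B=40 C=43 D=50 E=48] avail[A=26 B=36 C=43 D=47 E=48] open={R10,R7,R8}
Step 18: reserve R11 A 4 -> on_hand[A=28 B=40 C=43 D=50 E=48] avail[A=22 B=36 C=43 D=47 E=48] open={R10,R11,R7,R8}
Step 19: commit R8 -> on_hand[A=26 B=40 C=43 D=50 E=48] avail[A=22 B=36 C=43 D=47 E=48] open={R10,R11,R7}
Step 20: commit R11 -> on_hand[A=22 B=40 C=43 D=50 E=48] avail[A=22 B=36 C=43 D=47 E=48] open={R10,R7}

Answer: A: 22
B: 36
C: 43
D: 47
E: 48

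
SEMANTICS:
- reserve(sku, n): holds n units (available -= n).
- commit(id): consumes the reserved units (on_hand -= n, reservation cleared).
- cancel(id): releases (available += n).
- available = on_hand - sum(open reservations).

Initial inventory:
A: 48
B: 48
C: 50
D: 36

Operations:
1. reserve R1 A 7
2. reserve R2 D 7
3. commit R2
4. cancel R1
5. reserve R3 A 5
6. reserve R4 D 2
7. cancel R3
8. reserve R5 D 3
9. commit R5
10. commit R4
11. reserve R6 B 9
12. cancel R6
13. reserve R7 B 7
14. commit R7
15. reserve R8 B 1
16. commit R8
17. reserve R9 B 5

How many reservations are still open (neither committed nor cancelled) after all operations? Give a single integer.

Answer: 1

Derivation:
Step 1: reserve R1 A 7 -> on_hand[A=48 B=48 C=50 D=36] avail[A=41 B=48 C=50 D=36] open={R1}
Step 2: reserve R2 D 7 -> on_hand[A=48 B=48 C=50 D=36] avail[A=41 B=48 C=50 D=29] open={R1,R2}
Step 3: commit R2 -> on_hand[A=48 B=48 C=50 D=29] avail[A=41 B=48 C=50 D=29] open={R1}
Step 4: cancel R1 -> on_hand[A=48 B=48 C=50 D=29] avail[A=48 B=48 C=50 D=29] open={}
Step 5: reserve R3 A 5 -> on_hand[A=48 B=48 C=50 D=29] avail[A=43 B=48 C=50 D=29] open={R3}
Step 6: reserve R4 D 2 -> on_hand[A=48 B=48 C=50 D=29] avail[A=43 B=48 C=50 D=27] open={R3,R4}
Step 7: cancel R3 -> on_hand[A=48 B=48 C=50 D=29] avail[A=48 B=48 C=50 D=27] open={R4}
Step 8: reserve R5 D 3 -> on_hand[A=48 B=48 C=50 D=29] avail[A=48 B=48 C=50 D=24] open={R4,R5}
Step 9: commit R5 -> on_hand[A=48 B=48 C=50 D=26] avail[A=48 B=48 C=50 D=24] open={R4}
Step 10: commit R4 -> on_hand[A=48 B=48 C=50 D=24] avail[A=48 B=48 C=50 D=24] open={}
Step 11: reserve R6 B 9 -> on_hand[A=48 B=48 C=50 D=24] avail[A=48 B=39 C=50 D=24] open={R6}
Step 12: cancel R6 -> on_hand[A=48 B=48 C=50 D=24] avail[A=48 B=48 C=50 D=24] open={}
Step 13: reserve R7 B 7 -> on_hand[A=48 B=48 C=50 D=24] avail[A=48 B=41 C=50 D=24] open={R7}
Step 14: commit R7 -> on_hand[A=48 B=41 C=50 D=24] avail[A=48 B=41 C=50 D=24] open={}
Step 15: reserve R8 B 1 -> on_hand[A=48 B=41 C=50 D=24] avail[A=48 B=40 C=50 D=24] open={R8}
Step 16: commit R8 -> on_hand[A=48 B=40 C=50 D=24] avail[A=48 B=40 C=50 D=24] open={}
Step 17: reserve R9 B 5 -> on_hand[A=48 B=40 C=50 D=24] avail[A=48 B=35 C=50 D=24] open={R9}
Open reservations: ['R9'] -> 1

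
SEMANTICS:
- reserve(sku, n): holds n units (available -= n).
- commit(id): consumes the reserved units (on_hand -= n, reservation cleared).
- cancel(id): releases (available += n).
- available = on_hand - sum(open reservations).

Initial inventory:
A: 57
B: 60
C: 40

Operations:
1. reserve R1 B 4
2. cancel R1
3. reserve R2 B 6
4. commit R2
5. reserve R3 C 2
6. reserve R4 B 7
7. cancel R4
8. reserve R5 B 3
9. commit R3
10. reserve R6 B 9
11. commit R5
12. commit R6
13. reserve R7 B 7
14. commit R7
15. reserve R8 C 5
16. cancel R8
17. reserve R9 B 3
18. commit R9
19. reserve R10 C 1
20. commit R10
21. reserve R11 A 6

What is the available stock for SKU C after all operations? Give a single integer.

Step 1: reserve R1 B 4 -> on_hand[A=57 B=60 C=40] avail[A=57 B=56 C=40] open={R1}
Step 2: cancel R1 -> on_hand[A=57 B=60 C=40] avail[A=57 B=60 C=40] open={}
Step 3: reserve R2 B 6 -> on_hand[A=57 B=60 C=40] avail[A=57 B=54 C=40] open={R2}
Step 4: commit R2 -> on_hand[A=57 B=54 C=40] avail[A=57 B=54 C=40] open={}
Step 5: reserve R3 C 2 -> on_hand[A=57 B=54 C=40] avail[A=57 B=54 C=38] open={R3}
Step 6: reserve R4 B 7 -> on_hand[A=57 B=54 C=40] avail[A=57 B=47 C=38] open={R3,R4}
Step 7: cancel R4 -> on_hand[A=57 B=54 C=40] avail[A=57 B=54 C=38] open={R3}
Step 8: reserve R5 B 3 -> on_hand[A=57 B=54 C=40] avail[A=57 B=51 C=38] open={R3,R5}
Step 9: commit R3 -> on_hand[A=57 B=54 C=38] avail[A=57 B=51 C=38] open={R5}
Step 10: reserve R6 B 9 -> on_hand[A=57 B=54 C=38] avail[A=57 B=42 C=38] open={R5,R6}
Step 11: commit R5 -> on_hand[A=57 B=51 C=38] avail[A=57 B=42 C=38] open={R6}
Step 12: commit R6 -> on_hand[A=57 B=42 C=38] avail[A=57 B=42 C=38] open={}
Step 13: reserve R7 B 7 -> on_hand[A=57 B=42 C=38] avail[A=57 B=35 C=38] open={R7}
Step 14: commit R7 -> on_hand[A=57 B=35 C=38] avail[A=57 B=35 C=38] open={}
Step 15: reserve R8 C 5 -> on_hand[A=57 B=35 C=38] avail[A=57 B=35 C=33] open={R8}
Step 16: cancel R8 -> on_hand[A=57 B=35 C=38] avail[A=57 B=35 C=38] open={}
Step 17: reserve R9 B 3 -> on_hand[A=57 B=35 C=38] avail[A=57 B=32 C=38] open={R9}
Step 18: commit R9 -> on_hand[A=57 B=32 C=38] avail[A=57 B=32 C=38] open={}
Step 19: reserve R10 C 1 -> on_hand[A=57 B=32 C=38] avail[A=57 B=32 C=37] open={R10}
Step 20: commit R10 -> on_hand[A=57 B=32 C=37] avail[A=57 B=32 C=37] open={}
Step 21: reserve R11 A 6 -> on_hand[A=57 B=32 C=37] avail[A=51 B=32 C=37] open={R11}
Final available[C] = 37

Answer: 37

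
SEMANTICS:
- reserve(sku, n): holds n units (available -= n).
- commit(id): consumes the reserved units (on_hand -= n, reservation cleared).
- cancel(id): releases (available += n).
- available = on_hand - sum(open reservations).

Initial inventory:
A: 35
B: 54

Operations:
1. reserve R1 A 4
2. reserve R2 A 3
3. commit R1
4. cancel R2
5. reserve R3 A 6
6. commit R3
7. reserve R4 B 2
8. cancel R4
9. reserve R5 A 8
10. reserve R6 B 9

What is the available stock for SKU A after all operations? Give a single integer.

Answer: 17

Derivation:
Step 1: reserve R1 A 4 -> on_hand[A=35 B=54] avail[A=31 B=54] open={R1}
Step 2: reserve R2 A 3 -> on_hand[A=35 B=54] avail[A=28 B=54] open={R1,R2}
Step 3: commit R1 -> on_hand[A=31 B=54] avail[A=28 B=54] open={R2}
Step 4: cancel R2 -> on_hand[A=31 B=54] avail[A=31 B=54] open={}
Step 5: reserve R3 A 6 -> on_hand[A=31 B=54] avail[A=25 B=54] open={R3}
Step 6: commit R3 -> on_hand[A=25 B=54] avail[A=25 B=54] open={}
Step 7: reserve R4 B 2 -> on_hand[A=25 B=54] avail[A=25 B=52] open={R4}
Step 8: cancel R4 -> on_hand[A=25 B=54] avail[A=25 B=54] open={}
Step 9: reserve R5 A 8 -> on_hand[A=25 B=54] avail[A=17 B=54] open={R5}
Step 10: reserve R6 B 9 -> on_hand[A=25 B=54] avail[A=17 B=45] open={R5,R6}
Final available[A] = 17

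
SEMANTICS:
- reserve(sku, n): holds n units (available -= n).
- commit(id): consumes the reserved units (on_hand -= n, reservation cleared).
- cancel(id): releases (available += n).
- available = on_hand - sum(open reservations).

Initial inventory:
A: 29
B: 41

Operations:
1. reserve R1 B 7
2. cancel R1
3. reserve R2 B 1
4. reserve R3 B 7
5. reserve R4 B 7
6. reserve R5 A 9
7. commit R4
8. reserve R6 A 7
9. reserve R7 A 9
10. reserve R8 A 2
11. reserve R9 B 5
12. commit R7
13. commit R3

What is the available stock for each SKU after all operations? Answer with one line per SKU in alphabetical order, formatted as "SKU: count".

Answer: A: 2
B: 21

Derivation:
Step 1: reserve R1 B 7 -> on_hand[A=29 B=41] avail[A=29 B=34] open={R1}
Step 2: cancel R1 -> on_hand[A=29 B=41] avail[A=29 B=41] open={}
Step 3: reserve R2 B 1 -> on_hand[A=29 B=41] avail[A=29 B=40] open={R2}
Step 4: reserve R3 B 7 -> on_hand[A=29 B=41] avail[A=29 B=33] open={R2,R3}
Step 5: reserve R4 B 7 -> on_hand[A=29 B=41] avail[A=29 B=26] open={R2,R3,R4}
Step 6: reserve R5 A 9 -> on_hand[A=29 B=41] avail[A=20 B=26] open={R2,R3,R4,R5}
Step 7: commit R4 -> on_hand[A=29 B=34] avail[A=20 B=26] open={R2,R3,R5}
Step 8: reserve R6 A 7 -> on_hand[A=29 B=34] avail[A=13 B=26] open={R2,R3,R5,R6}
Step 9: reserve R7 A 9 -> on_hand[A=29 B=34] avail[A=4 B=26] open={R2,R3,R5,R6,R7}
Step 10: reserve R8 A 2 -> on_hand[A=29 B=34] avail[A=2 B=26] open={R2,R3,R5,R6,R7,R8}
Step 11: reserve R9 B 5 -> on_hand[A=29 B=34] avail[A=2 B=21] open={R2,R3,R5,R6,R7,R8,R9}
Step 12: commit R7 -> on_hand[A=20 B=34] avail[A=2 B=21] open={R2,R3,R5,R6,R8,R9}
Step 13: commit R3 -> on_hand[A=20 B=27] avail[A=2 B=21] open={R2,R5,R6,R8,R9}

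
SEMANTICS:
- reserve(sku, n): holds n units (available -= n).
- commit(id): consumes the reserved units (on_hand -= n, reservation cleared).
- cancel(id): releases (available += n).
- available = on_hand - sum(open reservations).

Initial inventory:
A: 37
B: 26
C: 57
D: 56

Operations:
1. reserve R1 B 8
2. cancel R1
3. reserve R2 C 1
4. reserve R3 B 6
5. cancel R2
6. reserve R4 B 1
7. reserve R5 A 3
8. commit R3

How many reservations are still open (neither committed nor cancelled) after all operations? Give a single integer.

Step 1: reserve R1 B 8 -> on_hand[A=37 B=26 C=57 D=56] avail[A=37 B=18 C=57 D=56] open={R1}
Step 2: cancel R1 -> on_hand[A=37 B=26 C=57 D=56] avail[A=37 B=26 C=57 D=56] open={}
Step 3: reserve R2 C 1 -> on_hand[A=37 B=26 C=57 D=56] avail[A=37 B=26 C=56 D=56] open={R2}
Step 4: reserve R3 B 6 -> on_hand[A=37 B=26 C=57 D=56] avail[A=37 B=20 C=56 D=56] open={R2,R3}
Step 5: cancel R2 -> on_hand[A=37 B=26 C=57 D=56] avail[A=37 B=20 C=57 D=56] open={R3}
Step 6: reserve R4 B 1 -> on_hand[A=37 B=26 C=57 D=56] avail[A=37 B=19 C=57 D=56] open={R3,R4}
Step 7: reserve R5 A 3 -> on_hand[A=37 B=26 C=57 D=56] avail[A=34 B=19 C=57 D=56] open={R3,R4,R5}
Step 8: commit R3 -> on_hand[A=37 B=20 C=57 D=56] avail[A=34 B=19 C=57 D=56] open={R4,R5}
Open reservations: ['R4', 'R5'] -> 2

Answer: 2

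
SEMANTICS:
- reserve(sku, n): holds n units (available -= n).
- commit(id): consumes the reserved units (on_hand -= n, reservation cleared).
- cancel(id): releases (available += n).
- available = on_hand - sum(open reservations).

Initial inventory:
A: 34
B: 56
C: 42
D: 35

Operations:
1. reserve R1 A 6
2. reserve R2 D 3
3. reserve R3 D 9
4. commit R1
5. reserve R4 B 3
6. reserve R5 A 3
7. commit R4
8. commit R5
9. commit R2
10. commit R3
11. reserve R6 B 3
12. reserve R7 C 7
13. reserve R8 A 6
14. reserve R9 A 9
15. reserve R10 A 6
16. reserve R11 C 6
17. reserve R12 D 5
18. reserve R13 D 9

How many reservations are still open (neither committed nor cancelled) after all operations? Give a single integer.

Step 1: reserve R1 A 6 -> on_hand[A=34 B=56 C=42 D=35] avail[A=28 B=56 C=42 D=35] open={R1}
Step 2: reserve R2 D 3 -> on_hand[A=34 B=56 C=42 D=35] avail[A=28 B=56 C=42 D=32] open={R1,R2}
Step 3: reserve R3 D 9 -> on_hand[A=34 B=56 C=42 D=35] avail[A=28 B=56 C=42 D=23] open={R1,R2,R3}
Step 4: commit R1 -> on_hand[A=28 B=56 C=42 D=35] avail[A=28 B=56 C=42 D=23] open={R2,R3}
Step 5: reserve R4 B 3 -> on_hand[A=28 B=56 C=42 D=35] avail[A=28 B=53 C=42 D=23] open={R2,R3,R4}
Step 6: reserve R5 A 3 -> on_hand[A=28 B=56 C=42 D=35] avail[A=25 B=53 C=42 D=23] open={R2,R3,R4,R5}
Step 7: commit R4 -> on_hand[A=28 B=53 C=42 D=35] avail[A=25 B=53 C=42 D=23] open={R2,R3,R5}
Step 8: commit R5 -> on_hand[A=25 B=53 C=42 D=35] avail[A=25 B=53 C=42 D=23] open={R2,R3}
Step 9: commit R2 -> on_hand[A=25 B=53 C=42 D=32] avail[A=25 B=53 C=42 D=23] open={R3}
Step 10: commit R3 -> on_hand[A=25 B=53 C=42 D=23] avail[A=25 B=53 C=42 D=23] open={}
Step 11: reserve R6 B 3 -> on_hand[A=25 B=53 C=42 D=23] avail[A=25 B=50 C=42 D=23] open={R6}
Step 12: reserve R7 C 7 -> on_hand[A=25 B=53 C=42 D=23] avail[A=25 B=50 C=35 D=23] open={R6,R7}
Step 13: reserve R8 A 6 -> on_hand[A=25 B=53 C=42 D=23] avail[A=19 B=50 C=35 D=23] open={R6,R7,R8}
Step 14: reserve R9 A 9 -> on_hand[A=25 B=53 C=42 D=23] avail[A=10 B=50 C=35 D=23] open={R6,R7,R8,R9}
Step 15: reserve R10 A 6 -> on_hand[A=25 B=53 C=42 D=23] avail[A=4 B=50 C=35 D=23] open={R10,R6,R7,R8,R9}
Step 16: reserve R11 C 6 -> on_hand[A=25 B=53 C=42 D=23] avail[A=4 B=50 C=29 D=23] open={R10,R11,R6,R7,R8,R9}
Step 17: reserve R12 D 5 -> on_hand[A=25 B=53 C=42 D=23] avail[A=4 B=50 C=29 D=18] open={R10,R11,R12,R6,R7,R8,R9}
Step 18: reserve R13 D 9 -> on_hand[A=25 B=53 C=42 D=23] avail[A=4 B=50 C=29 D=9] open={R10,R11,R12,R13,R6,R7,R8,R9}
Open reservations: ['R10', 'R11', 'R12', 'R13', 'R6', 'R7', 'R8', 'R9'] -> 8

Answer: 8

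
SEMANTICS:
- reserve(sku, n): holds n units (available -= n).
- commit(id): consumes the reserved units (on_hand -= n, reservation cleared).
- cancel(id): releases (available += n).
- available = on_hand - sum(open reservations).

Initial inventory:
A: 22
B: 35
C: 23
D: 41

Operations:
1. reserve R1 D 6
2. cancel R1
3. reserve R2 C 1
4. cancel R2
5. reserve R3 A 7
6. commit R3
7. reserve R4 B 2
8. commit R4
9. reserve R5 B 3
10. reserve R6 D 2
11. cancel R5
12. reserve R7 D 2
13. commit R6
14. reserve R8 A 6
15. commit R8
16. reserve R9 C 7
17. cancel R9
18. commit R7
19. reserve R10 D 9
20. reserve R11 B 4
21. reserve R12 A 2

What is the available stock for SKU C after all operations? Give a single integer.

Step 1: reserve R1 D 6 -> on_hand[A=22 B=35 C=23 D=41] avail[A=22 B=35 C=23 D=35] open={R1}
Step 2: cancel R1 -> on_hand[A=22 B=35 C=23 D=41] avail[A=22 B=35 C=23 D=41] open={}
Step 3: reserve R2 C 1 -> on_hand[A=22 B=35 C=23 D=41] avail[A=22 B=35 C=22 D=41] open={R2}
Step 4: cancel R2 -> on_hand[A=22 B=35 C=23 D=41] avail[A=22 B=35 C=23 D=41] open={}
Step 5: reserve R3 A 7 -> on_hand[A=22 B=35 C=23 D=41] avail[A=15 B=35 C=23 D=41] open={R3}
Step 6: commit R3 -> on_hand[A=15 B=35 C=23 D=41] avail[A=15 B=35 C=23 D=41] open={}
Step 7: reserve R4 B 2 -> on_hand[A=15 B=35 C=23 D=41] avail[A=15 B=33 C=23 D=41] open={R4}
Step 8: commit R4 -> on_hand[A=15 B=33 C=23 D=41] avail[A=15 B=33 C=23 D=41] open={}
Step 9: reserve R5 B 3 -> on_hand[A=15 B=33 C=23 D=41] avail[A=15 B=30 C=23 D=41] open={R5}
Step 10: reserve R6 D 2 -> on_hand[A=15 B=33 C=23 D=41] avail[A=15 B=30 C=23 D=39] open={R5,R6}
Step 11: cancel R5 -> on_hand[A=15 B=33 C=23 D=41] avail[A=15 B=33 C=23 D=39] open={R6}
Step 12: reserve R7 D 2 -> on_hand[A=15 B=33 C=23 D=41] avail[A=15 B=33 C=23 D=37] open={R6,R7}
Step 13: commit R6 -> on_hand[A=15 B=33 C=23 D=39] avail[A=15 B=33 C=23 D=37] open={R7}
Step 14: reserve R8 A 6 -> on_hand[A=15 B=33 C=23 D=39] avail[A=9 B=33 C=23 D=37] open={R7,R8}
Step 15: commit R8 -> on_hand[A=9 B=33 C=23 D=39] avail[A=9 B=33 C=23 D=37] open={R7}
Step 16: reserve R9 C 7 -> on_hand[A=9 B=33 C=23 D=39] avail[A=9 B=33 C=16 D=37] open={R7,R9}
Step 17: cancel R9 -> on_hand[A=9 B=33 C=23 D=39] avail[A=9 B=33 C=23 D=37] open={R7}
Step 18: commit R7 -> on_hand[A=9 B=33 C=23 D=37] avail[A=9 B=33 C=23 D=37] open={}
Step 19: reserve R10 D 9 -> on_hand[A=9 B=33 C=23 D=37] avail[A=9 B=33 C=23 D=28] open={R10}
Step 20: reserve R11 B 4 -> on_hand[A=9 B=33 C=23 D=37] avail[A=9 B=29 C=23 D=28] open={R10,R11}
Step 21: reserve R12 A 2 -> on_hand[A=9 B=33 C=23 D=37] avail[A=7 B=29 C=23 D=28] open={R10,R11,R12}
Final available[C] = 23

Answer: 23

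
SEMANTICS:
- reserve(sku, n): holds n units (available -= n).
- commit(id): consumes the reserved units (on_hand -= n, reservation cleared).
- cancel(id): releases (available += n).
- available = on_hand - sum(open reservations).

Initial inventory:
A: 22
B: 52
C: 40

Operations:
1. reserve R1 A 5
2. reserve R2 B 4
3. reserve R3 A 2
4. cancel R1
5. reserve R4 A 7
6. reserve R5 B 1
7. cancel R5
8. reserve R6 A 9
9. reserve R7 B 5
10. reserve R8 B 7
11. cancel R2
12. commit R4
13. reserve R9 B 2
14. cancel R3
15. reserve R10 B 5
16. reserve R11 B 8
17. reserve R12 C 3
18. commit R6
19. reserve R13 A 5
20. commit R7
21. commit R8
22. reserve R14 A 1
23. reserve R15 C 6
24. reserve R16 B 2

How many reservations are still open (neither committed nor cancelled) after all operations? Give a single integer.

Step 1: reserve R1 A 5 -> on_hand[A=22 B=52 C=40] avail[A=17 B=52 C=40] open={R1}
Step 2: reserve R2 B 4 -> on_hand[A=22 B=52 C=40] avail[A=17 B=48 C=40] open={R1,R2}
Step 3: reserve R3 A 2 -> on_hand[A=22 B=52 C=40] avail[A=15 B=48 C=40] open={R1,R2,R3}
Step 4: cancel R1 -> on_hand[A=22 B=52 C=40] avail[A=20 B=48 C=40] open={R2,R3}
Step 5: reserve R4 A 7 -> on_hand[A=22 B=52 C=40] avail[A=13 B=48 C=40] open={R2,R3,R4}
Step 6: reserve R5 B 1 -> on_hand[A=22 B=52 C=40] avail[A=13 B=47 C=40] open={R2,R3,R4,R5}
Step 7: cancel R5 -> on_hand[A=22 B=52 C=40] avail[A=13 B=48 C=40] open={R2,R3,R4}
Step 8: reserve R6 A 9 -> on_hand[A=22 B=52 C=40] avail[A=4 B=48 C=40] open={R2,R3,R4,R6}
Step 9: reserve R7 B 5 -> on_hand[A=22 B=52 C=40] avail[A=4 B=43 C=40] open={R2,R3,R4,R6,R7}
Step 10: reserve R8 B 7 -> on_hand[A=22 B=52 C=40] avail[A=4 B=36 C=40] open={R2,R3,R4,R6,R7,R8}
Step 11: cancel R2 -> on_hand[A=22 B=52 C=40] avail[A=4 B=40 C=40] open={R3,R4,R6,R7,R8}
Step 12: commit R4 -> on_hand[A=15 B=52 C=40] avail[A=4 B=40 C=40] open={R3,R6,R7,R8}
Step 13: reserve R9 B 2 -> on_hand[A=15 B=52 C=40] avail[A=4 B=38 C=40] open={R3,R6,R7,R8,R9}
Step 14: cancel R3 -> on_hand[A=15 B=52 C=40] avail[A=6 B=38 C=40] open={R6,R7,R8,R9}
Step 15: reserve R10 B 5 -> on_hand[A=15 B=52 C=40] avail[A=6 B=33 C=40] open={R10,R6,R7,R8,R9}
Step 16: reserve R11 B 8 -> on_hand[A=15 B=52 C=40] avail[A=6 B=25 C=40] open={R10,R11,R6,R7,R8,R9}
Step 17: reserve R12 C 3 -> on_hand[A=15 B=52 C=40] avail[A=6 B=25 C=37] open={R10,R11,R12,R6,R7,R8,R9}
Step 18: commit R6 -> on_hand[A=6 B=52 C=40] avail[A=6 B=25 C=37] open={R10,R11,R12,R7,R8,R9}
Step 19: reserve R13 A 5 -> on_hand[A=6 B=52 C=40] avail[A=1 B=25 C=37] open={R10,R11,R12,R13,R7,R8,R9}
Step 20: commit R7 -> on_hand[A=6 B=47 C=40] avail[A=1 B=25 C=37] open={R10,R11,R12,R13,R8,R9}
Step 21: commit R8 -> on_hand[A=6 B=40 C=40] avail[A=1 B=25 C=37] open={R10,R11,R12,R13,R9}
Step 22: reserve R14 A 1 -> on_hand[A=6 B=40 C=40] avail[A=0 B=25 C=37] open={R10,R11,R12,R13,R14,R9}
Step 23: reserve R15 C 6 -> on_hand[A=6 B=40 C=40] avail[A=0 B=25 C=31] open={R10,R11,R12,R13,R14,R15,R9}
Step 24: reserve R16 B 2 -> on_hand[A=6 B=40 C=40] avail[A=0 B=23 C=31] open={R10,R11,R12,R13,R14,R15,R16,R9}
Open reservations: ['R10', 'R11', 'R12', 'R13', 'R14', 'R15', 'R16', 'R9'] -> 8

Answer: 8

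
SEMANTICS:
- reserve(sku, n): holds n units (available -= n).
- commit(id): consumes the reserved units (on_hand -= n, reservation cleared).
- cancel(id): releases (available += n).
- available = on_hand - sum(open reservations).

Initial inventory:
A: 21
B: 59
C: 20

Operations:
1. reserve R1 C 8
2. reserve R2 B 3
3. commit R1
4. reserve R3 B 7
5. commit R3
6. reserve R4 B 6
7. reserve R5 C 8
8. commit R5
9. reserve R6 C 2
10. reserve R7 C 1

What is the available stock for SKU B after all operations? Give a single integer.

Step 1: reserve R1 C 8 -> on_hand[A=21 B=59 C=20] avail[A=21 B=59 C=12] open={R1}
Step 2: reserve R2 B 3 -> on_hand[A=21 B=59 C=20] avail[A=21 B=56 C=12] open={R1,R2}
Step 3: commit R1 -> on_hand[A=21 B=59 C=12] avail[A=21 B=56 C=12] open={R2}
Step 4: reserve R3 B 7 -> on_hand[A=21 B=59 C=12] avail[A=21 B=49 C=12] open={R2,R3}
Step 5: commit R3 -> on_hand[A=21 B=52 C=12] avail[A=21 B=49 C=12] open={R2}
Step 6: reserve R4 B 6 -> on_hand[A=21 B=52 C=12] avail[A=21 B=43 C=12] open={R2,R4}
Step 7: reserve R5 C 8 -> on_hand[A=21 B=52 C=12] avail[A=21 B=43 C=4] open={R2,R4,R5}
Step 8: commit R5 -> on_hand[A=21 B=52 C=4] avail[A=21 B=43 C=4] open={R2,R4}
Step 9: reserve R6 C 2 -> on_hand[A=21 B=52 C=4] avail[A=21 B=43 C=2] open={R2,R4,R6}
Step 10: reserve R7 C 1 -> on_hand[A=21 B=52 C=4] avail[A=21 B=43 C=1] open={R2,R4,R6,R7}
Final available[B] = 43

Answer: 43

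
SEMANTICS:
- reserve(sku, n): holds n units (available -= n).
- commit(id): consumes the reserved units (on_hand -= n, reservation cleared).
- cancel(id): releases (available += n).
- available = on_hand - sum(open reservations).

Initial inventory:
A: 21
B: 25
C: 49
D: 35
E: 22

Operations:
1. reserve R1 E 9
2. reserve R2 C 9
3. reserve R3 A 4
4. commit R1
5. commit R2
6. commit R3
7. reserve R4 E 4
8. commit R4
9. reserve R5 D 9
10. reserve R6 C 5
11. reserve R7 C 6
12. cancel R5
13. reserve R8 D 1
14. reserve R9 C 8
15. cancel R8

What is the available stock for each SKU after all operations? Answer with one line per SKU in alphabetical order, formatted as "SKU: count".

Step 1: reserve R1 E 9 -> on_hand[A=21 B=25 C=49 D=35 E=22] avail[A=21 B=25 C=49 D=35 E=13] open={R1}
Step 2: reserve R2 C 9 -> on_hand[A=21 B=25 C=49 D=35 E=22] avail[A=21 B=25 C=40 D=35 E=13] open={R1,R2}
Step 3: reserve R3 A 4 -> on_hand[A=21 B=25 C=49 D=35 E=22] avail[A=17 B=25 C=40 D=35 E=13] open={R1,R2,R3}
Step 4: commit R1 -> on_hand[A=21 B=25 C=49 D=35 E=13] avail[A=17 B=25 C=40 D=35 E=13] open={R2,R3}
Step 5: commit R2 -> on_hand[A=21 B=25 C=40 D=35 E=13] avail[A=17 B=25 C=40 D=35 E=13] open={R3}
Step 6: commit R3 -> on_hand[A=17 B=25 C=40 D=35 E=13] avail[A=17 B=25 C=40 D=35 E=13] open={}
Step 7: reserve R4 E 4 -> on_hand[A=17 B=25 C=40 D=35 E=13] avail[A=17 B=25 C=40 D=35 E=9] open={R4}
Step 8: commit R4 -> on_hand[A=17 B=25 C=40 D=35 E=9] avail[A=17 B=25 C=40 D=35 E=9] open={}
Step 9: reserve R5 D 9 -> on_hand[A=17 B=25 C=40 D=35 E=9] avail[A=17 B=25 C=40 D=26 E=9] open={R5}
Step 10: reserve R6 C 5 -> on_hand[A=17 B=25 C=40 D=35 E=9] avail[A=17 B=25 C=35 D=26 E=9] open={R5,R6}
Step 11: reserve R7 C 6 -> on_hand[A=17 B=25 C=40 D=35 E=9] avail[A=17 B=25 C=29 D=26 E=9] open={R5,R6,R7}
Step 12: cancel R5 -> on_hand[A=17 B=25 C=40 D=35 E=9] avail[A=17 B=25 C=29 D=35 E=9] open={R6,R7}
Step 13: reserve R8 D 1 -> on_hand[A=17 B=25 C=40 D=35 E=9] avail[A=17 B=25 C=29 D=34 E=9] open={R6,R7,R8}
Step 14: reserve R9 C 8 -> on_hand[A=17 B=25 C=40 D=35 E=9] avail[A=17 B=25 C=21 D=34 E=9] open={R6,R7,R8,R9}
Step 15: cancel R8 -> on_hand[A=17 B=25 C=40 D=35 E=9] avail[A=17 B=25 C=21 D=35 E=9] open={R6,R7,R9}

Answer: A: 17
B: 25
C: 21
D: 35
E: 9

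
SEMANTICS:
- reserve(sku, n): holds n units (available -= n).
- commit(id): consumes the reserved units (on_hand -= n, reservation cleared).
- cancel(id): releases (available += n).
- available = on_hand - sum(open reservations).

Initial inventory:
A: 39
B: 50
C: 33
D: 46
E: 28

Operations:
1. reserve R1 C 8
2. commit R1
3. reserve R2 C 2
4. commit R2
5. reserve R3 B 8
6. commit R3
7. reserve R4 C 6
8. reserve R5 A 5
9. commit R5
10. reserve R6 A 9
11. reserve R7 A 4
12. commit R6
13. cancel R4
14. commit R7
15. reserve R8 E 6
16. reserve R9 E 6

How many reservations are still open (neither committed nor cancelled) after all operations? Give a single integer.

Step 1: reserve R1 C 8 -> on_hand[A=39 B=50 C=33 D=46 E=28] avail[A=39 B=50 C=25 D=46 E=28] open={R1}
Step 2: commit R1 -> on_hand[A=39 B=50 C=25 D=46 E=28] avail[A=39 B=50 C=25 D=46 E=28] open={}
Step 3: reserve R2 C 2 -> on_hand[A=39 B=50 C=25 D=46 E=28] avail[A=39 B=50 C=23 D=46 E=28] open={R2}
Step 4: commit R2 -> on_hand[A=39 B=50 C=23 D=46 E=28] avail[A=39 B=50 C=23 D=46 E=28] open={}
Step 5: reserve R3 B 8 -> on_hand[A=39 B=50 C=23 D=46 E=28] avail[A=39 B=42 C=23 D=46 E=28] open={R3}
Step 6: commit R3 -> on_hand[A=39 B=42 C=23 D=46 E=28] avail[A=39 B=42 C=23 D=46 E=28] open={}
Step 7: reserve R4 C 6 -> on_hand[A=39 B=42 C=23 D=46 E=28] avail[A=39 B=42 C=17 D=46 E=28] open={R4}
Step 8: reserve R5 A 5 -> on_hand[A=39 B=42 C=23 D=46 E=28] avail[A=34 B=42 C=17 D=46 E=28] open={R4,R5}
Step 9: commit R5 -> on_hand[A=34 B=42 C=23 D=46 E=28] avail[A=34 B=42 C=17 D=46 E=28] open={R4}
Step 10: reserve R6 A 9 -> on_hand[A=34 B=42 C=23 D=46 E=28] avail[A=25 B=42 C=17 D=46 E=28] open={R4,R6}
Step 11: reserve R7 A 4 -> on_hand[A=34 B=42 C=23 D=46 E=28] avail[A=21 B=42 C=17 D=46 E=28] open={R4,R6,R7}
Step 12: commit R6 -> on_hand[A=25 B=42 C=23 D=46 E=28] avail[A=21 B=42 C=17 D=46 E=28] open={R4,R7}
Step 13: cancel R4 -> on_hand[A=25 B=42 C=23 D=46 E=28] avail[A=21 B=42 C=23 D=46 E=28] open={R7}
Step 14: commit R7 -> on_hand[A=21 B=42 C=23 D=46 E=28] avail[A=21 B=42 C=23 D=46 E=28] open={}
Step 15: reserve R8 E 6 -> on_hand[A=21 B=42 C=23 D=46 E=28] avail[A=21 B=42 C=23 D=46 E=22] open={R8}
Step 16: reserve R9 E 6 -> on_hand[A=21 B=42 C=23 D=46 E=28] avail[A=21 B=42 C=23 D=46 E=16] open={R8,R9}
Open reservations: ['R8', 'R9'] -> 2

Answer: 2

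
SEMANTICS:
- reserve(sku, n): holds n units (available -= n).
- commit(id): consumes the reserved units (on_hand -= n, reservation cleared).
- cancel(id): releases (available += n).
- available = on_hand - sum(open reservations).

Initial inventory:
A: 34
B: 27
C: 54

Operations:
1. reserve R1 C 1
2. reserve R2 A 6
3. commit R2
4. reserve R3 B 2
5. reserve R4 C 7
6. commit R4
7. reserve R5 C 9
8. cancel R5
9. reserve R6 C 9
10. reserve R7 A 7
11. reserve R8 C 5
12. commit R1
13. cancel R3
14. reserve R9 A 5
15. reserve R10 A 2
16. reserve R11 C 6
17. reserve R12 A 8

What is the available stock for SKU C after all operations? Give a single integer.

Answer: 26

Derivation:
Step 1: reserve R1 C 1 -> on_hand[A=34 B=27 C=54] avail[A=34 B=27 C=53] open={R1}
Step 2: reserve R2 A 6 -> on_hand[A=34 B=27 C=54] avail[A=28 B=27 C=53] open={R1,R2}
Step 3: commit R2 -> on_hand[A=28 B=27 C=54] avail[A=28 B=27 C=53] open={R1}
Step 4: reserve R3 B 2 -> on_hand[A=28 B=27 C=54] avail[A=28 B=25 C=53] open={R1,R3}
Step 5: reserve R4 C 7 -> on_hand[A=28 B=27 C=54] avail[A=28 B=25 C=46] open={R1,R3,R4}
Step 6: commit R4 -> on_hand[A=28 B=27 C=47] avail[A=28 B=25 C=46] open={R1,R3}
Step 7: reserve R5 C 9 -> on_hand[A=28 B=27 C=47] avail[A=28 B=25 C=37] open={R1,R3,R5}
Step 8: cancel R5 -> on_hand[A=28 B=27 C=47] avail[A=28 B=25 C=46] open={R1,R3}
Step 9: reserve R6 C 9 -> on_hand[A=28 B=27 C=47] avail[A=28 B=25 C=37] open={R1,R3,R6}
Step 10: reserve R7 A 7 -> on_hand[A=28 B=27 C=47] avail[A=21 B=25 C=37] open={R1,R3,R6,R7}
Step 11: reserve R8 C 5 -> on_hand[A=28 B=27 C=47] avail[A=21 B=25 C=32] open={R1,R3,R6,R7,R8}
Step 12: commit R1 -> on_hand[A=28 B=27 C=46] avail[A=21 B=25 C=32] open={R3,R6,R7,R8}
Step 13: cancel R3 -> on_hand[A=28 B=27 C=46] avail[A=21 B=27 C=32] open={R6,R7,R8}
Step 14: reserve R9 A 5 -> on_hand[A=28 B=27 C=46] avail[A=16 B=27 C=32] open={R6,R7,R8,R9}
Step 15: reserve R10 A 2 -> on_hand[A=28 B=27 C=46] avail[A=14 B=27 C=32] open={R10,R6,R7,R8,R9}
Step 16: reserve R11 C 6 -> on_hand[A=28 B=27 C=46] avail[A=14 B=27 C=26] open={R10,R11,R6,R7,R8,R9}
Step 17: reserve R12 A 8 -> on_hand[A=28 B=27 C=46] avail[A=6 B=27 C=26] open={R10,R11,R12,R6,R7,R8,R9}
Final available[C] = 26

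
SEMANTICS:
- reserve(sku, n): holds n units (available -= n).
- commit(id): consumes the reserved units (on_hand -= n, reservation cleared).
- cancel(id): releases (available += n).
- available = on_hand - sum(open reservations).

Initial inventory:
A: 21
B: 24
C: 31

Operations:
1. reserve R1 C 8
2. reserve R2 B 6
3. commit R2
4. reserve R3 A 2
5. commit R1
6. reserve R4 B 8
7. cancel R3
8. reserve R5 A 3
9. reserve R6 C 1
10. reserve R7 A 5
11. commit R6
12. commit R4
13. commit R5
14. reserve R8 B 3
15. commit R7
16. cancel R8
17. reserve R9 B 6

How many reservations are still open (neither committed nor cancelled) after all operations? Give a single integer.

Answer: 1

Derivation:
Step 1: reserve R1 C 8 -> on_hand[A=21 B=24 C=31] avail[A=21 B=24 C=23] open={R1}
Step 2: reserve R2 B 6 -> on_hand[A=21 B=24 C=31] avail[A=21 B=18 C=23] open={R1,R2}
Step 3: commit R2 -> on_hand[A=21 B=18 C=31] avail[A=21 B=18 C=23] open={R1}
Step 4: reserve R3 A 2 -> on_hand[A=21 B=18 C=31] avail[A=19 B=18 C=23] open={R1,R3}
Step 5: commit R1 -> on_hand[A=21 B=18 C=23] avail[A=19 B=18 C=23] open={R3}
Step 6: reserve R4 B 8 -> on_hand[A=21 B=18 C=23] avail[A=19 B=10 C=23] open={R3,R4}
Step 7: cancel R3 -> on_hand[A=21 B=18 C=23] avail[A=21 B=10 C=23] open={R4}
Step 8: reserve R5 A 3 -> on_hand[A=21 B=18 C=23] avail[A=18 B=10 C=23] open={R4,R5}
Step 9: reserve R6 C 1 -> on_hand[A=21 B=18 C=23] avail[A=18 B=10 C=22] open={R4,R5,R6}
Step 10: reserve R7 A 5 -> on_hand[A=21 B=18 C=23] avail[A=13 B=10 C=22] open={R4,R5,R6,R7}
Step 11: commit R6 -> on_hand[A=21 B=18 C=22] avail[A=13 B=10 C=22] open={R4,R5,R7}
Step 12: commit R4 -> on_hand[A=21 B=10 C=22] avail[A=13 B=10 C=22] open={R5,R7}
Step 13: commit R5 -> on_hand[A=18 B=10 C=22] avail[A=13 B=10 C=22] open={R7}
Step 14: reserve R8 B 3 -> on_hand[A=18 B=10 C=22] avail[A=13 B=7 C=22] open={R7,R8}
Step 15: commit R7 -> on_hand[A=13 B=10 C=22] avail[A=13 B=7 C=22] open={R8}
Step 16: cancel R8 -> on_hand[A=13 B=10 C=22] avail[A=13 B=10 C=22] open={}
Step 17: reserve R9 B 6 -> on_hand[A=13 B=10 C=22] avail[A=13 B=4 C=22] open={R9}
Open reservations: ['R9'] -> 1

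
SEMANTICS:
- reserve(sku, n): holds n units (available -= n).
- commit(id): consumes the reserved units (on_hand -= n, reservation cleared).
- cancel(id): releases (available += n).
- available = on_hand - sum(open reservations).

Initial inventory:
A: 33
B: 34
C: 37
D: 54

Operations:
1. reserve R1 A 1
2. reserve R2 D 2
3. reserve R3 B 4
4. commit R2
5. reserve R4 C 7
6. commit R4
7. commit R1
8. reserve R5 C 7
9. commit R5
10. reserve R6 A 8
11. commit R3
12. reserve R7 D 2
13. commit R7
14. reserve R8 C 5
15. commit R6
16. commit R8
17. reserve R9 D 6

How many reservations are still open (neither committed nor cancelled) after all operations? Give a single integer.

Answer: 1

Derivation:
Step 1: reserve R1 A 1 -> on_hand[A=33 B=34 C=37 D=54] avail[A=32 B=34 C=37 D=54] open={R1}
Step 2: reserve R2 D 2 -> on_hand[A=33 B=34 C=37 D=54] avail[A=32 B=34 C=37 D=52] open={R1,R2}
Step 3: reserve R3 B 4 -> on_hand[A=33 B=34 C=37 D=54] avail[A=32 B=30 C=37 D=52] open={R1,R2,R3}
Step 4: commit R2 -> on_hand[A=33 B=34 C=37 D=52] avail[A=32 B=30 C=37 D=52] open={R1,R3}
Step 5: reserve R4 C 7 -> on_hand[A=33 B=34 C=37 D=52] avail[A=32 B=30 C=30 D=52] open={R1,R3,R4}
Step 6: commit R4 -> on_hand[A=33 B=34 C=30 D=52] avail[A=32 B=30 C=30 D=52] open={R1,R3}
Step 7: commit R1 -> on_hand[A=32 B=34 C=30 D=52] avail[A=32 B=30 C=30 D=52] open={R3}
Step 8: reserve R5 C 7 -> on_hand[A=32 B=34 C=30 D=52] avail[A=32 B=30 C=23 D=52] open={R3,R5}
Step 9: commit R5 -> on_hand[A=32 B=34 C=23 D=52] avail[A=32 B=30 C=23 D=52] open={R3}
Step 10: reserve R6 A 8 -> on_hand[A=32 B=34 C=23 D=52] avail[A=24 B=30 C=23 D=52] open={R3,R6}
Step 11: commit R3 -> on_hand[A=32 B=30 C=23 D=52] avail[A=24 B=30 C=23 D=52] open={R6}
Step 12: reserve R7 D 2 -> on_hand[A=32 B=30 C=23 D=52] avail[A=24 B=30 C=23 D=50] open={R6,R7}
Step 13: commit R7 -> on_hand[A=32 B=30 C=23 D=50] avail[A=24 B=30 C=23 D=50] open={R6}
Step 14: reserve R8 C 5 -> on_hand[A=32 B=30 C=23 D=50] avail[A=24 B=30 C=18 D=50] open={R6,R8}
Step 15: commit R6 -> on_hand[A=24 B=30 C=23 D=50] avail[A=24 B=30 C=18 D=50] open={R8}
Step 16: commit R8 -> on_hand[A=24 B=30 C=18 D=50] avail[A=24 B=30 C=18 D=50] open={}
Step 17: reserve R9 D 6 -> on_hand[A=24 B=30 C=18 D=50] avail[A=24 B=30 C=18 D=44] open={R9}
Open reservations: ['R9'] -> 1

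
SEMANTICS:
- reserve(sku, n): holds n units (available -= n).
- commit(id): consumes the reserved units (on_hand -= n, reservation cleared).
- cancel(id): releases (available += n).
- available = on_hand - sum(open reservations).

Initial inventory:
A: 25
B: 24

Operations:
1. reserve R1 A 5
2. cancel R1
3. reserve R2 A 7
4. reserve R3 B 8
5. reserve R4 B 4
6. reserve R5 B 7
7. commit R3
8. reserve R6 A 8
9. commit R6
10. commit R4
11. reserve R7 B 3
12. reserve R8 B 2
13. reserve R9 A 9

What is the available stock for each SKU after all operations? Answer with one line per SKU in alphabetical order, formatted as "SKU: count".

Answer: A: 1
B: 0

Derivation:
Step 1: reserve R1 A 5 -> on_hand[A=25 B=24] avail[A=20 B=24] open={R1}
Step 2: cancel R1 -> on_hand[A=25 B=24] avail[A=25 B=24] open={}
Step 3: reserve R2 A 7 -> on_hand[A=25 B=24] avail[A=18 B=24] open={R2}
Step 4: reserve R3 B 8 -> on_hand[A=25 B=24] avail[A=18 B=16] open={R2,R3}
Step 5: reserve R4 B 4 -> on_hand[A=25 B=24] avail[A=18 B=12] open={R2,R3,R4}
Step 6: reserve R5 B 7 -> on_hand[A=25 B=24] avail[A=18 B=5] open={R2,R3,R4,R5}
Step 7: commit R3 -> on_hand[A=25 B=16] avail[A=18 B=5] open={R2,R4,R5}
Step 8: reserve R6 A 8 -> on_hand[A=25 B=16] avail[A=10 B=5] open={R2,R4,R5,R6}
Step 9: commit R6 -> on_hand[A=17 B=16] avail[A=10 B=5] open={R2,R4,R5}
Step 10: commit R4 -> on_hand[A=17 B=12] avail[A=10 B=5] open={R2,R5}
Step 11: reserve R7 B 3 -> on_hand[A=17 B=12] avail[A=10 B=2] open={R2,R5,R7}
Step 12: reserve R8 B 2 -> on_hand[A=17 B=12] avail[A=10 B=0] open={R2,R5,R7,R8}
Step 13: reserve R9 A 9 -> on_hand[A=17 B=12] avail[A=1 B=0] open={R2,R5,R7,R8,R9}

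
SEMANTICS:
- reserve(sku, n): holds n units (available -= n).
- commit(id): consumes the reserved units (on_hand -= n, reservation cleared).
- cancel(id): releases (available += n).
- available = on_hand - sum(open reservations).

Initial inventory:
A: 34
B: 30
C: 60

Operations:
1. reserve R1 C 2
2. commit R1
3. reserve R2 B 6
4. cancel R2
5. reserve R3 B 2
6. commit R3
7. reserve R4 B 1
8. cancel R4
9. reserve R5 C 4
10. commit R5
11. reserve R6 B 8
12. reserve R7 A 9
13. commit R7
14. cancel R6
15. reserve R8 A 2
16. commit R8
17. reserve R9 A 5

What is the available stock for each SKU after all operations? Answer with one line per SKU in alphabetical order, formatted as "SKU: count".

Answer: A: 18
B: 28
C: 54

Derivation:
Step 1: reserve R1 C 2 -> on_hand[A=34 B=30 C=60] avail[A=34 B=30 C=58] open={R1}
Step 2: commit R1 -> on_hand[A=34 B=30 C=58] avail[A=34 B=30 C=58] open={}
Step 3: reserve R2 B 6 -> on_hand[A=34 B=30 C=58] avail[A=34 B=24 C=58] open={R2}
Step 4: cancel R2 -> on_hand[A=34 B=30 C=58] avail[A=34 B=30 C=58] open={}
Step 5: reserve R3 B 2 -> on_hand[A=34 B=30 C=58] avail[A=34 B=28 C=58] open={R3}
Step 6: commit R3 -> on_hand[A=34 B=28 C=58] avail[A=34 B=28 C=58] open={}
Step 7: reserve R4 B 1 -> on_hand[A=34 B=28 C=58] avail[A=34 B=27 C=58] open={R4}
Step 8: cancel R4 -> on_hand[A=34 B=28 C=58] avail[A=34 B=28 C=58] open={}
Step 9: reserve R5 C 4 -> on_hand[A=34 B=28 C=58] avail[A=34 B=28 C=54] open={R5}
Step 10: commit R5 -> on_hand[A=34 B=28 C=54] avail[A=34 B=28 C=54] open={}
Step 11: reserve R6 B 8 -> on_hand[A=34 B=28 C=54] avail[A=34 B=20 C=54] open={R6}
Step 12: reserve R7 A 9 -> on_hand[A=34 B=28 C=54] avail[A=25 B=20 C=54] open={R6,R7}
Step 13: commit R7 -> on_hand[A=25 B=28 C=54] avail[A=25 B=20 C=54] open={R6}
Step 14: cancel R6 -> on_hand[A=25 B=28 C=54] avail[A=25 B=28 C=54] open={}
Step 15: reserve R8 A 2 -> on_hand[A=25 B=28 C=54] avail[A=23 B=28 C=54] open={R8}
Step 16: commit R8 -> on_hand[A=23 B=28 C=54] avail[A=23 B=28 C=54] open={}
Step 17: reserve R9 A 5 -> on_hand[A=23 B=28 C=54] avail[A=18 B=28 C=54] open={R9}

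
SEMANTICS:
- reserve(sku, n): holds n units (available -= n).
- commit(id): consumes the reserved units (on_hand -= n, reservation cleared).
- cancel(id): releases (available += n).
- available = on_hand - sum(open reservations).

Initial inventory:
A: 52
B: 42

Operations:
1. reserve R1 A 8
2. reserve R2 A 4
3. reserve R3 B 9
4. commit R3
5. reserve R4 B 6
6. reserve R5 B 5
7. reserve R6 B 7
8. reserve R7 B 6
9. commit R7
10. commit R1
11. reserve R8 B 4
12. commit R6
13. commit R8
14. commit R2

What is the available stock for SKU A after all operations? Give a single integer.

Answer: 40

Derivation:
Step 1: reserve R1 A 8 -> on_hand[A=52 B=42] avail[A=44 B=42] open={R1}
Step 2: reserve R2 A 4 -> on_hand[A=52 B=42] avail[A=40 B=42] open={R1,R2}
Step 3: reserve R3 B 9 -> on_hand[A=52 B=42] avail[A=40 B=33] open={R1,R2,R3}
Step 4: commit R3 -> on_hand[A=52 B=33] avail[A=40 B=33] open={R1,R2}
Step 5: reserve R4 B 6 -> on_hand[A=52 B=33] avail[A=40 B=27] open={R1,R2,R4}
Step 6: reserve R5 B 5 -> on_hand[A=52 B=33] avail[A=40 B=22] open={R1,R2,R4,R5}
Step 7: reserve R6 B 7 -> on_hand[A=52 B=33] avail[A=40 B=15] open={R1,R2,R4,R5,R6}
Step 8: reserve R7 B 6 -> on_hand[A=52 B=33] avail[A=40 B=9] open={R1,R2,R4,R5,R6,R7}
Step 9: commit R7 -> on_hand[A=52 B=27] avail[A=40 B=9] open={R1,R2,R4,R5,R6}
Step 10: commit R1 -> on_hand[A=44 B=27] avail[A=40 B=9] open={R2,R4,R5,R6}
Step 11: reserve R8 B 4 -> on_hand[A=44 B=27] avail[A=40 B=5] open={R2,R4,R5,R6,R8}
Step 12: commit R6 -> on_hand[A=44 B=20] avail[A=40 B=5] open={R2,R4,R5,R8}
Step 13: commit R8 -> on_hand[A=44 B=16] avail[A=40 B=5] open={R2,R4,R5}
Step 14: commit R2 -> on_hand[A=40 B=16] avail[A=40 B=5] open={R4,R5}
Final available[A] = 40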